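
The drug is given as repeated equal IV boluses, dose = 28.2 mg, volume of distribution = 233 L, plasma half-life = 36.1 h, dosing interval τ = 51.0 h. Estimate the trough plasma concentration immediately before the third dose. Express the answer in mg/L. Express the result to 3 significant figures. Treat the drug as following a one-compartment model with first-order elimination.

0.0625 mg/L

C₀ per dose = Dose / Vd = 28.2 / 233 = 0.1210 mg/L
k = ln2 / t½ = 0.693147 / 36.1 = 0.01920 h⁻¹
Fraction remaining after one interval: r = e^(−kτ) = e^(−0.01920 × 51.0) = 0.3756
Before dose 3, 2 doses have been given (aged 1τ, 2τ).
C_trough = C₀ × (r + r²) = 0.1210 × (0.3756 + 0.1411) = 0.06252 mg/L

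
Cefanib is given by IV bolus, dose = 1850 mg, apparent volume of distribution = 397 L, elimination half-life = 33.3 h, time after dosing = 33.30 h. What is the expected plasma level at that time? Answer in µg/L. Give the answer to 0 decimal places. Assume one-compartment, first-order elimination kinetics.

2330 µg/L

C₀ = Dose / Vd = 1850 / 397 = 4.660 mg/L
k = ln2 / t½ = 0.693147 / 33.3 = 0.02082 h⁻¹
t / t½ = 33.30 / 33.3 = 1 half-lives
C = C₀ × (1/2)^1 = 4.660 × 0.5000 = 2.330 mg/L
Convert: 2.330 mg/L × 1000 = 2330 µg/L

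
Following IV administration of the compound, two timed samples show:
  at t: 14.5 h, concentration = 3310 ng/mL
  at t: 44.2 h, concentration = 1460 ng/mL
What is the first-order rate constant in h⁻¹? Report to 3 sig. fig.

0.0276 h⁻¹

k = ln(C₁/C₂) / (t₂ − t₁) = ln(3310/1460) / (44.2 − 14.5)
  = 0.8185 / 29.70 = 0.02756 h⁻¹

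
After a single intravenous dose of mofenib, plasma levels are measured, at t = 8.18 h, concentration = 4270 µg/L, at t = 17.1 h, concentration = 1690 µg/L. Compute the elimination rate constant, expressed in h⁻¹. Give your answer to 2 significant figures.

0.10 h⁻¹

k = ln(C₁/C₂) / (t₂ − t₁) = ln(4270/1690) / (17.1 − 8.18)
  = 0.9269 / 8.920 = 0.1039 h⁻¹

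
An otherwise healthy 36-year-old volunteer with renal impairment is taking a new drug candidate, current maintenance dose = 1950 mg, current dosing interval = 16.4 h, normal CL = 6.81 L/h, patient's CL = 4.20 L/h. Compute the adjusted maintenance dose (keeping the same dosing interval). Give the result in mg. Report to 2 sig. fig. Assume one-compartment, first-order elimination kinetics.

To keep the same average steady-state level, dosing rate must scale with clearance.
CL ratio = 4.20 / 6.81 = 0.6167
New dose (same interval) = 1950 × 0.6167 = 1203 mg

1200 mg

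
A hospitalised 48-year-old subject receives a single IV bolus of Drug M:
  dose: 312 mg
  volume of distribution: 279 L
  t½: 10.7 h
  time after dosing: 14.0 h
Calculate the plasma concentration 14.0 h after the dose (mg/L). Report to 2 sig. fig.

0.45 mg/L

C₀ = Dose / Vd = 312.0 / 279 = 1.118 mg/L
k = ln2 / t½ = 0.693147 / 10.7 = 0.06478 h⁻¹
C = C₀ · e^(−k·t) = 1.118 × e^(−0.06478 × 14.0)
  = 1.118 × 0.4038 = 0.4514 mg/L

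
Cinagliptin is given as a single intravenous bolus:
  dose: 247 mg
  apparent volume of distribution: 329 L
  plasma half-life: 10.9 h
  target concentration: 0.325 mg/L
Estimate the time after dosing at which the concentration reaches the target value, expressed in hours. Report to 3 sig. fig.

13.2 h

C₀ = Dose / Vd = 247.0 / 329 = 0.7508 mg/L
k = ln2 / t½ = 0.693147 / 10.9 = 0.06359 h⁻¹
t = ln(C₀ / C) / k = ln(0.7508 / 0.325) / 0.06359
  = ln(2.310) / 0.06359 = 0.8372 / 0.06359 = 13.17 h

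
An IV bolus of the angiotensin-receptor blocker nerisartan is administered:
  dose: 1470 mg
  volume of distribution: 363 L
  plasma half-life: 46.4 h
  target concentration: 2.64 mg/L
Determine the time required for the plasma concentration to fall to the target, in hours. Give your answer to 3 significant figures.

C₀ = Dose / Vd = 1470 / 363 = 4.050 mg/L
k = ln2 / t½ = 0.693147 / 46.4 = 0.01494 h⁻¹
t = ln(C₀ / C) / k = ln(4.050 / 2.64) / 0.01494
  = ln(1.534) / 0.01494 = 0.4279 / 0.01494 = 28.64 h

28.6 h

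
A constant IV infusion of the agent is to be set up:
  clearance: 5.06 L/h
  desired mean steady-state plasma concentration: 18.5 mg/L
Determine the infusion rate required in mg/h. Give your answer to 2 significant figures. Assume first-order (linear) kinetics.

94 mg/h

At steady state, infusion rate R₀ = Css × CL = 18.5 × 5.060 = 93.61 mg/h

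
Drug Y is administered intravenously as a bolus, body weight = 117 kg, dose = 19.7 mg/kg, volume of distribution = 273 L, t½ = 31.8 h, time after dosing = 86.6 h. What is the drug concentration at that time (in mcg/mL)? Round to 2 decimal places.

1.28 mcg/mL

Total dose = 19.7 × 117 = 2305 mg
C₀ = Dose / Vd = 2305 / 273 = 8.443 mg/L
k = ln2 / t½ = 0.693147 / 31.8 = 0.02180 h⁻¹
C = C₀ · e^(−k·t) = 8.443 × e^(−0.02180 × 86.6)
  = 8.443 × 0.1514 = 1.278 mg/L
(1.278 mg/L = 1.278 mcg/mL)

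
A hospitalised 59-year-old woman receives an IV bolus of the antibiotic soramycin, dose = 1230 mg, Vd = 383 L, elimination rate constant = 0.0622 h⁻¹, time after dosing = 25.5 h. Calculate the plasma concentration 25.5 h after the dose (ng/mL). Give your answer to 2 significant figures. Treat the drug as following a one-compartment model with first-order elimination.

C₀ = Dose / Vd = 1230 / 383 = 3.211 mg/L
C = C₀ · e^(−k·t) = 3.211 × e^(−0.06220 × 25.5)
  = 3.211 × 0.2047 = 0.6573 mg/L
Convert: 0.6573 mg/L × 1000 = 657.3 ng/mL

660 ng/mL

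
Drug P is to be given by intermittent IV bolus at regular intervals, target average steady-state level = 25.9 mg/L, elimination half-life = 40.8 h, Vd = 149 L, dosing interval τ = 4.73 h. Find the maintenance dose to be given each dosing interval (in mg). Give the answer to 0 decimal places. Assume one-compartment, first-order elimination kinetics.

k = ln2 / t½ = 0.693147 / 40.8 = 0.01699 h⁻¹
CL = k × Vd = 0.01699 × 149 = 2.532 L/h
At steady state, Dose/τ = Css × CL.
Dose = Css × CL × τ = 25.9 × 2.532 × 4.73 = 310.2 mg

310 mg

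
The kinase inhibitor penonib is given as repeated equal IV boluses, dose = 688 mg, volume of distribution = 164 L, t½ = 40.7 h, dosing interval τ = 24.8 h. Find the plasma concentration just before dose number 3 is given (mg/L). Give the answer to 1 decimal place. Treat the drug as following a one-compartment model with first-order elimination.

4.6 mg/L

C₀ per dose = Dose / Vd = 688 / 164 = 4.195 mg/L
k = ln2 / t½ = 0.693147 / 40.7 = 0.01703 h⁻¹
Fraction remaining after one interval: r = e^(−kτ) = e^(−0.01703 × 24.8) = 0.6555
Before dose 3, 2 doses have been given (aged 1τ, 2τ).
C_trough = C₀ × (r + r²) = 4.195 × (0.6555 + 0.4297) = 4.552 mg/L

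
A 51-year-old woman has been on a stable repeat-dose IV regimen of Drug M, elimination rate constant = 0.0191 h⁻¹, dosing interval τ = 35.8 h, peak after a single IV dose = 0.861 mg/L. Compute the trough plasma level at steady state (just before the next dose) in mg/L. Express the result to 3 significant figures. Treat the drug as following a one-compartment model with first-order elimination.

0.877 mg/L

e^(−kτ) = e^(−0.01910 × 35.8) = 0.5047
Accumulation ratio R = 1 / (1 − e^(−kτ)) = 1 / (1 − 0.5047) = 2.019
Steady-state trough = C₀ × R × e^(−kτ) = 0.861 × 2.019 × 0.5047 = 0.8773 mg/L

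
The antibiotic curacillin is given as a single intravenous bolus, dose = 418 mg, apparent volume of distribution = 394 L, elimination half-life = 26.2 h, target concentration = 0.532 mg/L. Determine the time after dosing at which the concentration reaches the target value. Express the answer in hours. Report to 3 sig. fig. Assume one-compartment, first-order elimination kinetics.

26.1 h

C₀ = Dose / Vd = 418.0 / 394 = 1.061 mg/L
k = ln2 / t½ = 0.693147 / 26.2 = 0.02646 h⁻¹
t = ln(C₀ / C) / k = ln(1.061 / 0.532) / 0.02646
  = ln(1.994) / 0.02646 = 0.6901 / 0.02646 = 26.08 h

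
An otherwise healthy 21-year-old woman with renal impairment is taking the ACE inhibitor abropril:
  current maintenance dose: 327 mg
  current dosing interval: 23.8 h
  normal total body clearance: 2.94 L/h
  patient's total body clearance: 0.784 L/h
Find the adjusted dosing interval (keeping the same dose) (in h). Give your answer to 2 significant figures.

To keep the same average steady-state level, dosing rate must scale with clearance.
CL ratio = 0.784 / 2.94 = 0.2667
New interval (same dose) = 23.8 / 0.2667 = 89.24 h

89 h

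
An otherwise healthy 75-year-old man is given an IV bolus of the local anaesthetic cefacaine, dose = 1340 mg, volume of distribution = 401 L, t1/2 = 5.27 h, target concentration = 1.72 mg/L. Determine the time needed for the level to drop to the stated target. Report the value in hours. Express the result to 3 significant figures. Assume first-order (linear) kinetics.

5.05 h

C₀ = Dose / Vd = 1340 / 401 = 3.342 mg/L
k = ln2 / t½ = 0.693147 / 5.27 = 0.1315 h⁻¹
t = ln(C₀ / C) / k = ln(3.342 / 1.72) / 0.1315
  = ln(1.943) / 0.1315 = 0.6642 / 0.1315 = 5.051 h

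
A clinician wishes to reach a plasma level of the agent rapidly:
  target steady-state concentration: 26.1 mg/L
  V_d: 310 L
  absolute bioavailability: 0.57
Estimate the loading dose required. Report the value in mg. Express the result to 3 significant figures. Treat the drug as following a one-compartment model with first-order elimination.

14200 mg

LD = Css × Vd / F = 26.1 × 310 / 0.57 = 14190 mg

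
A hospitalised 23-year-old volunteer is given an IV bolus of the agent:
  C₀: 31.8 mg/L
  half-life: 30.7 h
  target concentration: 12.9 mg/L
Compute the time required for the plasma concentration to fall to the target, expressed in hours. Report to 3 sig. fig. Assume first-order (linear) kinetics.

40.0 h

k = ln2 / t½ = 0.693147 / 30.7 = 0.02258 h⁻¹
t = ln(C₀ / C) / k = ln(31.80 / 12.9) / 0.02258
  = ln(2.465) / 0.02258 = 0.9022 / 0.02258 = 39.96 h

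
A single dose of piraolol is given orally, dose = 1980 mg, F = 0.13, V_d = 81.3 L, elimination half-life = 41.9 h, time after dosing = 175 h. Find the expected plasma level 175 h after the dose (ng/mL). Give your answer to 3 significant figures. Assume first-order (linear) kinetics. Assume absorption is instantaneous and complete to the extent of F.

Amount reaching circulation = F × Dose = 0.13 × 1980 = 257.4 mg
C₀ = F·Dose / Vd = 257.4 / 81.3 = 3.166 mg/L
k = ln2 / t½ = 0.693147 / 41.9 = 0.01654 h⁻¹
C = C₀ · e^(−k·t) = 3.166 × e^(−0.01654 × 175)
  = 3.166 × 0.05533 = 0.1752 mg/L
Convert: 0.1752 mg/L × 1000 = 175.2 ng/mL

175 ng/mL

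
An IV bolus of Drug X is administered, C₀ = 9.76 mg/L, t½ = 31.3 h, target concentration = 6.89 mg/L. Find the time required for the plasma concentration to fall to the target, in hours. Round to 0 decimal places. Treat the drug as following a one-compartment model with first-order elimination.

16 h

k = ln2 / t½ = 0.693147 / 31.3 = 0.02215 h⁻¹
t = ln(C₀ / C) / k = ln(9.760 / 6.89) / 0.02215
  = ln(1.417) / 0.02215 = 0.3485 / 0.02215 = 15.73 h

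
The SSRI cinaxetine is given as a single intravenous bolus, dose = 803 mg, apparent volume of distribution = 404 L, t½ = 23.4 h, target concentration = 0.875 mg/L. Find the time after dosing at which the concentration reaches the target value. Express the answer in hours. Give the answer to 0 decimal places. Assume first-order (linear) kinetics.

28 h

C₀ = Dose / Vd = 803.0 / 404 = 1.988 mg/L
k = ln2 / t½ = 0.693147 / 23.4 = 0.02962 h⁻¹
t = ln(C₀ / C) / k = ln(1.988 / 0.875) / 0.02962
  = ln(2.272) / 0.02962 = 0.8207 / 0.02962 = 27.71 h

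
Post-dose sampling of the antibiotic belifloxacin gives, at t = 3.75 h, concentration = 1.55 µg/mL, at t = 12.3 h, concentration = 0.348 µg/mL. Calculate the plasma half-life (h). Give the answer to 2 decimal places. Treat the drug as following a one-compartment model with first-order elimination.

k = ln(C₁/C₂) / (t₂ − t₁) = ln(1.55/0.348) / (12.3 − 3.75)
  = 1.494 / 8.550 = 0.1747 h⁻¹
t½ = ln2 / k = 0.693147 / 0.1747 = 3.968 h

3.97 h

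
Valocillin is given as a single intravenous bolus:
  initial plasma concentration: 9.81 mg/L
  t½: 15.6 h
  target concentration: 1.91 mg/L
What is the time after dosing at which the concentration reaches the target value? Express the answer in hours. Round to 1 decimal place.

k = ln2 / t½ = 0.693147 / 15.6 = 0.04443 h⁻¹
t = ln(C₀ / C) / k = ln(9.810 / 1.91) / 0.04443
  = ln(5.136) / 0.04443 = 1.636 / 0.04443 = 36.82 h

36.8 h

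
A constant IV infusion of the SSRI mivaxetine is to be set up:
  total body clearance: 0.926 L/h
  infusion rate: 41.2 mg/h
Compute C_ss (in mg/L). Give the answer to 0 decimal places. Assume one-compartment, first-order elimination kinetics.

44 mg/L

At steady state Css = R₀ / CL = 41.2 / 0.9260 = 44.49 mg/L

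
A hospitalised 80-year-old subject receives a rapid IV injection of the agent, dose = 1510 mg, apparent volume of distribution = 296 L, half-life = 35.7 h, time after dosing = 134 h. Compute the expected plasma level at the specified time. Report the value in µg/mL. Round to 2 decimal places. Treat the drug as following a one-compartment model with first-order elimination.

0.38 µg/mL

C₀ = Dose / Vd = 1510 / 296 = 5.101 mg/L
k = ln2 / t½ = 0.693147 / 35.7 = 0.01942 h⁻¹
C = C₀ · e^(−k·t) = 5.101 × e^(−0.01942 × 134)
  = 5.101 × 0.07410 = 0.3780 mg/L
(0.3780 mg/L = 0.3780 µg/mL)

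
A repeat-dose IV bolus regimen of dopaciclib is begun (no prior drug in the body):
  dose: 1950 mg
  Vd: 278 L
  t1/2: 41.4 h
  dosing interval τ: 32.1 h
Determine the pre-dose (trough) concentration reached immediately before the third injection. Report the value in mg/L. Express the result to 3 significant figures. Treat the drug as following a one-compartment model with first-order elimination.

6.49 mg/L

C₀ per dose = Dose / Vd = 1950 / 278 = 7.014 mg/L
k = ln2 / t½ = 0.693147 / 41.4 = 0.01674 h⁻¹
Fraction remaining after one interval: r = e^(−kτ) = e^(−0.01674 × 32.1) = 0.5843
Before dose 3, 2 doses have been given (aged 1τ, 2τ).
C_trough = C₀ × (r + r²) = 7.014 × (0.5843 + 0.3414) = 6.493 mg/L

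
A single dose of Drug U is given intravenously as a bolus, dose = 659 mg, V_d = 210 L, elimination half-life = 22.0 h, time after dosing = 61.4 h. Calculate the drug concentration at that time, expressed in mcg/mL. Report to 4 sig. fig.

0.4534 mcg/mL

C₀ = Dose / Vd = 659.0 / 210 = 3.138 mg/L
k = ln2 / t½ = 0.693147 / 22.0 = 0.03151 h⁻¹
C = C₀ · e^(−k·t) = 3.138 × e^(−0.03151 × 61.4)
  = 3.138 × 0.1445 = 0.4534 mg/L
(0.4534 mg/L = 0.4534 mcg/mL)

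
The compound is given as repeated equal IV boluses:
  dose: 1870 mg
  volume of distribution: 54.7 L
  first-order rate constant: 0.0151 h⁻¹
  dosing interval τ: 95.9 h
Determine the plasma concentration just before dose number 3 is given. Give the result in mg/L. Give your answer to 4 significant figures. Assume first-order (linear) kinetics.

C₀ per dose = Dose / Vd = 1870 / 54.7 = 34.19 mg/L
Fraction remaining after one interval: r = e^(−kτ) = e^(−0.01510 × 95.9) = 0.2350
Before dose 3, 2 doses have been given (aged 1τ, 2τ).
C_trough = C₀ × (r + r²) = 34.19 × (0.2350 + 0.05523) = 9.923 mg/L

9.923 mg/L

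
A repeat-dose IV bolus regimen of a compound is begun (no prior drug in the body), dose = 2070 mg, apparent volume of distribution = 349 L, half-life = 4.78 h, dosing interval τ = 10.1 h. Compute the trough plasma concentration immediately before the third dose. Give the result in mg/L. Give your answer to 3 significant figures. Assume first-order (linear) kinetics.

C₀ per dose = Dose / Vd = 2070 / 349 = 5.931 mg/L
k = ln2 / t½ = 0.693147 / 4.78 = 0.1450 h⁻¹
Fraction remaining after one interval: r = e^(−kτ) = e^(−0.1450 × 10.1) = 0.2312
Before dose 3, 2 doses have been given (aged 1τ, 2τ).
C_trough = C₀ × (r + r²) = 5.931 × (0.2312 + 0.05345) = 1.688 mg/L

1.69 mg/L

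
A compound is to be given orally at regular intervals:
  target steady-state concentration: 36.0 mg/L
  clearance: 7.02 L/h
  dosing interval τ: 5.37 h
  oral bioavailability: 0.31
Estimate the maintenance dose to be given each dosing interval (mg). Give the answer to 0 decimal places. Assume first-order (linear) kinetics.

4378 mg

At steady state, F × (Dose/τ) = Css × CL.
Dose = Css × CL × τ / F = 36.0 × 7.020 × 5.37 / 0.31 = 4378 mg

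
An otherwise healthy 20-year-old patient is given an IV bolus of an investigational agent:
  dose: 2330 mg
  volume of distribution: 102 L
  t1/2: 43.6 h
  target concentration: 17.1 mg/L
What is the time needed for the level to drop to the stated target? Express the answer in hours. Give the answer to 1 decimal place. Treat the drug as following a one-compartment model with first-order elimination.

C₀ = Dose / Vd = 2330 / 102 = 22.84 mg/L
k = ln2 / t½ = 0.693147 / 43.6 = 0.01590 h⁻¹
t = ln(C₀ / C) / k = ln(22.84 / 17.1) / 0.01590
  = ln(1.336) / 0.01590 = 0.2897 / 0.01590 = 18.22 h

18.2 h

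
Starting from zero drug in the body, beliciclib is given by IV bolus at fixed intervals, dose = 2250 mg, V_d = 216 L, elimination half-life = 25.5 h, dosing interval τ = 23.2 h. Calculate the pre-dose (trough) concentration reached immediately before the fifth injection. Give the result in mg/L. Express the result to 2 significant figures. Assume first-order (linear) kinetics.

C₀ per dose = Dose / Vd = 2250 / 216 = 10.42 mg/L
k = ln2 / t½ = 0.693147 / 25.5 = 0.02718 h⁻¹
Fraction remaining after one interval: r = e^(−kτ) = e^(−0.02718 × 23.2) = 0.5323
Before dose 5, 4 doses have been given (aged 1τ, 2τ, 3τ, 4τ).
C_trough = C₀ × (r + r² + … + r^4) = C₀ × r(1−r^4)/(1−r)
        = 10.42 × 0.5323 × (1 − 0.08028) / (1 − 0.5323) = 10.91 mg/L

11 mg/L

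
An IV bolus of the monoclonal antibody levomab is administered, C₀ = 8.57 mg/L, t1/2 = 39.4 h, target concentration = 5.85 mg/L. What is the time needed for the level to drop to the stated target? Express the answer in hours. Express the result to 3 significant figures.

k = ln2 / t½ = 0.693147 / 39.4 = 0.01759 h⁻¹
t = ln(C₀ / C) / k = ln(8.570 / 5.85) / 0.01759
  = ln(1.465) / 0.01759 = 0.3819 / 0.01759 = 21.71 h

21.7 h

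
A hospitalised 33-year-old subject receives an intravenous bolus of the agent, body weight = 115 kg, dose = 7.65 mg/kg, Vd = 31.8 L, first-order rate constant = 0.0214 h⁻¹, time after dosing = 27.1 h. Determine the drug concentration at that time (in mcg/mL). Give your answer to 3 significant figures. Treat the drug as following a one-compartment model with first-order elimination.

Total dose = 7.65 × 115 = 879.8 mg
C₀ = Dose / Vd = 879.8 / 31.8 = 27.67 mg/L
C = C₀ · e^(−k·t) = 27.67 × e^(−0.02140 × 27.1)
  = 27.67 × 0.5599 = 15.49 mg/L
(15.49 mg/L = 15.49 mcg/mL)

15.5 mcg/mL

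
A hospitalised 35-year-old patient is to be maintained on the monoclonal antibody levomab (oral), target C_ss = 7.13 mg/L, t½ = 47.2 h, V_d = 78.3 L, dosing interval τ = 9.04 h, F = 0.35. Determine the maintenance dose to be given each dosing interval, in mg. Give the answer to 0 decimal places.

k = ln2 / t½ = 0.693147 / 47.2 = 0.01469 h⁻¹
CL = k × Vd = 0.01469 × 78.3 = 1.150 L/h
At steady state, F × (Dose/τ) = Css × CL.
Dose = Css × CL × τ / F = 7.13 × 1.150 × 9.04 / 0.35 = 211.8 mg

212 mg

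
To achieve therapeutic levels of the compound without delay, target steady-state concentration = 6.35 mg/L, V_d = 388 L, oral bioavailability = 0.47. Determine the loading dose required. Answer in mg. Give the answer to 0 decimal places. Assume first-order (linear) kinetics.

LD = Css × Vd / F = 6.35 × 388 / 0.47 = 5242 mg

5242 mg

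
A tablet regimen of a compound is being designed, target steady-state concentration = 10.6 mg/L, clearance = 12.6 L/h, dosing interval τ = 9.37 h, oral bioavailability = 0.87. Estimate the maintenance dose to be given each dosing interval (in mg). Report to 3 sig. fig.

At steady state, F × (Dose/τ) = Css × CL.
Dose = Css × CL × τ / F = 10.6 × 12.60 × 9.37 / 0.87 = 1438 mg

1440 mg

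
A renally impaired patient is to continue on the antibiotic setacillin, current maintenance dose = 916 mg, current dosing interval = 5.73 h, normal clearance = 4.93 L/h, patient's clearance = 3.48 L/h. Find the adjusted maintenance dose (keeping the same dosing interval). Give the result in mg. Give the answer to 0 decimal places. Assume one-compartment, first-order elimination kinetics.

647 mg

To keep the same average steady-state level, dosing rate must scale with clearance.
CL ratio = 3.48 / 4.93 = 0.7059
New dose (same interval) = 916 × 0.7059 = 646.6 mg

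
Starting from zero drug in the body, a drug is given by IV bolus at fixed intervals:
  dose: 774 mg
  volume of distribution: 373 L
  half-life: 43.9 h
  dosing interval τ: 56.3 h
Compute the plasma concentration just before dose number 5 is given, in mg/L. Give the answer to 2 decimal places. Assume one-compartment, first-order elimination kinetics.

C₀ per dose = Dose / Vd = 774 / 373 = 2.075 mg/L
k = ln2 / t½ = 0.693147 / 43.9 = 0.01579 h⁻¹
Fraction remaining after one interval: r = e^(−kτ) = e^(−0.01579 × 56.3) = 0.4111
Before dose 5, 4 doses have been given (aged 1τ, 2τ, 3τ, 4τ).
C_trough = C₀ × (r + r² + … + r^4) = C₀ × r(1−r^4)/(1−r)
        = 2.075 × 0.4111 × (1 − 0.02856) / (1 − 0.4111) = 1.407 mg/L

1.41 mg/L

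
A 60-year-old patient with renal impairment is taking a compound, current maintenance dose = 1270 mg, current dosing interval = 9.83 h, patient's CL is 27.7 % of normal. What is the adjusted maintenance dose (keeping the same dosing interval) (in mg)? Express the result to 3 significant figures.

To keep the same average steady-state level, dosing rate must scale with clearance.
CL ratio = 27.7 / 100 = 0.2770
New dose (same interval) = 1270 × 0.2770 = 351.8 mg

352 mg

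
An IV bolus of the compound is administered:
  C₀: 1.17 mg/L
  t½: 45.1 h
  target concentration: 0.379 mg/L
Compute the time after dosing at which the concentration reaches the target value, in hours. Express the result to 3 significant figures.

k = ln2 / t½ = 0.693147 / 45.1 = 0.01537 h⁻¹
t = ln(C₀ / C) / k = ln(1.170 / 0.379) / 0.01537
  = ln(3.087) / 0.01537 = 1.127 / 0.01537 = 73.32 h

73.3 h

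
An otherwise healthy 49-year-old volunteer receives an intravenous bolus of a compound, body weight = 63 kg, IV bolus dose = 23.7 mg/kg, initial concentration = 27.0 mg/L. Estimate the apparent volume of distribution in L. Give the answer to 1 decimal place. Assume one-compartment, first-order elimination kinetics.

Dose = 23.7 × 63 = 1493 mg
Vd = Dose / C₀ = 1493 / 27.0 = 55.30 L

55.3 L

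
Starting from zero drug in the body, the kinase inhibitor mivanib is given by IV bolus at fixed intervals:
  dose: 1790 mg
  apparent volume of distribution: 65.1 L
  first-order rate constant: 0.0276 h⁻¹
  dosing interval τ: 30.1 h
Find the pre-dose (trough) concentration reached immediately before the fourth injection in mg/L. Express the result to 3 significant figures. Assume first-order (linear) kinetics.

C₀ per dose = Dose / Vd = 1790 / 65.1 = 27.50 mg/L
Fraction remaining after one interval: r = e^(−kτ) = e^(−0.02760 × 30.1) = 0.4357
Before dose 4, 3 doses have been given (aged 1τ, 2τ, 3τ).
C_trough = C₀ × (r + r² + … + r^3) = C₀ × r(1−r^3)/(1−r)
        = 27.50 × 0.4357 × (1 − 0.08271) / (1 − 0.4357) = 19.48 mg/L

19.5 mg/L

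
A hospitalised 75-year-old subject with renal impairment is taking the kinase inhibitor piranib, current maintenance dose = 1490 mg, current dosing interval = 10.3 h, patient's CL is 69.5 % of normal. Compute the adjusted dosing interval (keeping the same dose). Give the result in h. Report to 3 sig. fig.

To keep the same average steady-state level, dosing rate must scale with clearance.
CL ratio = 69.5 / 100 = 0.6950
New interval (same dose) = 10.3 / 0.6950 = 14.82 h

14.8 h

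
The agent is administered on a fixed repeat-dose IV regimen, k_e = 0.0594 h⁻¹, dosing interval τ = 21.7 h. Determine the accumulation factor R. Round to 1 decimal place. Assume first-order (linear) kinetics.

1.4

e^(−kτ) = e^(−0.05940 × 21.7) = 0.2756
Accumulation ratio R = 1 / (1 − e^(−kτ)) = 1 / (1 − 0.2756) = 1.380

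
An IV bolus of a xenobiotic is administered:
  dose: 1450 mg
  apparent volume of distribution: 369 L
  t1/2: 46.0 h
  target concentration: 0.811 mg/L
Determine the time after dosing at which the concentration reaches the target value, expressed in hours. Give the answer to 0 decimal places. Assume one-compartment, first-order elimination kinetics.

C₀ = Dose / Vd = 1450 / 369 = 3.930 mg/L
k = ln2 / t½ = 0.693147 / 46.0 = 0.01507 h⁻¹
t = ln(C₀ / C) / k = ln(3.930 / 0.811) / 0.01507
  = ln(4.846) / 0.01507 = 1.578 / 0.01507 = 104.7 h

105 h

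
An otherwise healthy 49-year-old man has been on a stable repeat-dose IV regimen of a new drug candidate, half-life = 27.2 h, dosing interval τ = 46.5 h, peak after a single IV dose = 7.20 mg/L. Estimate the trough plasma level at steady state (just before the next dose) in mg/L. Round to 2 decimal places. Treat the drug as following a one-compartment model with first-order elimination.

k = ln2 / t½ = 0.693147 / 27.2 = 0.02548 h⁻¹
e^(−kτ) = e^(−0.02548 × 46.5) = 0.3058
Accumulation ratio R = 1 / (1 − e^(−kτ)) = 1 / (1 − 0.3058) = 1.441
Steady-state trough = C₀ × R × e^(−kτ) = 7.20 × 1.441 × 0.3058 = 3.173 mg/L

3.17 mg/L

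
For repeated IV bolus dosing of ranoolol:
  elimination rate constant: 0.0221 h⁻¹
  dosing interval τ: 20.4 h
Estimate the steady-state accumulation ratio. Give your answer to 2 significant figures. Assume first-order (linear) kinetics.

e^(−kτ) = e^(−0.02210 × 20.4) = 0.6371
Accumulation ratio R = 1 / (1 − e^(−kτ)) = 1 / (1 − 0.6371) = 2.756

2.8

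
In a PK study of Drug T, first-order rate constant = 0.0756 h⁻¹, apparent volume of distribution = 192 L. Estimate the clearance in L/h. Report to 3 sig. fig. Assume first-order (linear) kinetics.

CL = k × Vd = 0.0756 × 192 = 14.52 L/h

14.5 L/h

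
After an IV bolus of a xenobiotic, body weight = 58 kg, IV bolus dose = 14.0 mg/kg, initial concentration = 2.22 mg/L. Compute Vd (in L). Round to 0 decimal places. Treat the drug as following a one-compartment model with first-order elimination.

366 L

Dose = 14.0 × 58 = 812.0 mg
Vd = Dose / C₀ = 812.0 / 2.22 = 365.8 L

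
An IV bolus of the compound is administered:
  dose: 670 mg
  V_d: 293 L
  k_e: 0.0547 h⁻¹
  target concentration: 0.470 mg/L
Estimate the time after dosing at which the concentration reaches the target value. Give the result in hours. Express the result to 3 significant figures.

C₀ = Dose / Vd = 670.0 / 293 = 2.287 mg/L
t = ln(C₀ / C) / k = ln(2.287 / 0.470) / 0.05470
  = ln(4.866) / 0.05470 = 1.582 / 0.05470 = 28.92 h

28.9 h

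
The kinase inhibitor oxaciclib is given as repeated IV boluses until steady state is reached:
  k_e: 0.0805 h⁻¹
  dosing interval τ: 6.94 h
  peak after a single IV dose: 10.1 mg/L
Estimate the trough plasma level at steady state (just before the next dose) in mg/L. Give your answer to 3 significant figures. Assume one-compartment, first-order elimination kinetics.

13.5 mg/L

e^(−kτ) = e^(−0.08050 × 6.94) = 0.5720
Accumulation ratio R = 1 / (1 − e^(−kτ)) = 1 / (1 − 0.5720) = 2.336
Steady-state trough = C₀ × R × e^(−kτ) = 10.1 × 2.336 × 0.5720 = 13.50 mg/L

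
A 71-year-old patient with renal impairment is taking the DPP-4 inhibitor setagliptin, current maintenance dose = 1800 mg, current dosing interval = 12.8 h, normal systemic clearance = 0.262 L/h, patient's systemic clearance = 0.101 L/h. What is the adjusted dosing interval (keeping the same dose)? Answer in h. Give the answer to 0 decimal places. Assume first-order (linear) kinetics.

To keep the same average steady-state level, dosing rate must scale with clearance.
CL ratio = 0.101 / 0.262 = 0.3855
New interval (same dose) = 12.8 / 0.3855 = 33.20 h

33 h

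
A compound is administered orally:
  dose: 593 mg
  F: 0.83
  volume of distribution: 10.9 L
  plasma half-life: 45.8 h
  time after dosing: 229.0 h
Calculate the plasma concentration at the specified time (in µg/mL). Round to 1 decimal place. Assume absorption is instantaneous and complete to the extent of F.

Amount reaching circulation = F × Dose = 0.83 × 593.0 = 492.2 mg
C₀ = F·Dose / Vd = 492.2 / 10.9 = 45.16 mg/L
k = ln2 / t½ = 0.693147 / 45.8 = 0.01513 h⁻¹
t / t½ = 229.0 / 45.8 = 5 half-lives
C = C₀ × (1/2)^5 = 45.16 × 0.03125 = 1.411 mg/L
(1.411 mg/L = 1.411 µg/mL)

1.4 µg/mL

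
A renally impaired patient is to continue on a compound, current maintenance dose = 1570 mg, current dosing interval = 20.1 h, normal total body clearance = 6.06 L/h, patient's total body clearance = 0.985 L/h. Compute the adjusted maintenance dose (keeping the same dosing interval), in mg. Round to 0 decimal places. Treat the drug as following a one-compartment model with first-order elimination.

To keep the same average steady-state level, dosing rate must scale with clearance.
CL ratio = 0.985 / 6.06 = 0.1625
New dose (same interval) = 1570 × 0.1625 = 255.1 mg

255 mg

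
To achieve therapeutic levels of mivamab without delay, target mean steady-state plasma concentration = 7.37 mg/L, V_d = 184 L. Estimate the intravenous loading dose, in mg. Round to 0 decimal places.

1356 mg

LD = Css × Vd = 7.37 × 184 = 1356 mg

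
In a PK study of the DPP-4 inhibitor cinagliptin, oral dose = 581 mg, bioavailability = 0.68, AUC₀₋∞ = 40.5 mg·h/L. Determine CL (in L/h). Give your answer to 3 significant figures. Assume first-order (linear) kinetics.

9.76 L/h

CL = F·Dose / AUC = 0.68 × 581 / 40.5 = 9.755 L/h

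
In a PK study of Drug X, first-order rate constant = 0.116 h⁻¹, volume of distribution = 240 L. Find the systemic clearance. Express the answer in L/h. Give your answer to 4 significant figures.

27.84 L/h

CL = k × Vd = 0.116 × 240 = 27.84 L/h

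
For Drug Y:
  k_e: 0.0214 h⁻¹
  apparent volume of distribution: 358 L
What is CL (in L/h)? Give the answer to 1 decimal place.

7.7 L/h

CL = k × Vd = 0.0214 × 358 = 7.661 L/h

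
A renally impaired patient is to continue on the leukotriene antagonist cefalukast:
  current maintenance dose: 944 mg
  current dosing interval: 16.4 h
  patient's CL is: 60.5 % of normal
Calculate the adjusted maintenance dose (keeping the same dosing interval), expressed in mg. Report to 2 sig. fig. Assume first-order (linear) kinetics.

570 mg

To keep the same average steady-state level, dosing rate must scale with clearance.
CL ratio = 60.5 / 100 = 0.6050
New dose (same interval) = 944 × 0.6050 = 571.1 mg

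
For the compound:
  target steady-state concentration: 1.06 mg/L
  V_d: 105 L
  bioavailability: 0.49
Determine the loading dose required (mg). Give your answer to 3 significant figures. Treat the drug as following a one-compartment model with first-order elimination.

227 mg

LD = Css × Vd / F = 1.06 × 105 / 0.49 = 227.1 mg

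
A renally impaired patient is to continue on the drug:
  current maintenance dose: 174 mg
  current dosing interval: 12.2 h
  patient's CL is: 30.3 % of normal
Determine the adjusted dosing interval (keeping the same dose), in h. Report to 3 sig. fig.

To keep the same average steady-state level, dosing rate must scale with clearance.
CL ratio = 30.3 / 100 = 0.3030
New interval (same dose) = 12.2 / 0.3030 = 40.26 h

40.3 h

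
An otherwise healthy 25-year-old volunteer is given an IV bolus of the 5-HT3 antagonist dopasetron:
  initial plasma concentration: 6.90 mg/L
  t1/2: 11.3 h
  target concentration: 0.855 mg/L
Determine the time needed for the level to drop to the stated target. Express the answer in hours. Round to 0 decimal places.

34 h

k = ln2 / t½ = 0.693147 / 11.3 = 0.06134 h⁻¹
t = ln(C₀ / C) / k = ln(6.900 / 0.855) / 0.06134
  = ln(8.070) / 0.06134 = 2.088 / 0.06134 = 34.04 h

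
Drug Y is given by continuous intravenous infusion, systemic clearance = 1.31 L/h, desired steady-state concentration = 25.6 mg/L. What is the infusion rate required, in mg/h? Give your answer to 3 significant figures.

33.5 mg/h

At steady state, infusion rate R₀ = Css × CL = 25.6 × 1.310 = 33.54 mg/h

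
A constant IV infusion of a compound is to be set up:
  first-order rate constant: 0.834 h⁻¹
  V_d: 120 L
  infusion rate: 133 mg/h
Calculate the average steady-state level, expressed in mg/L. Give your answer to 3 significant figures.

CL = k × Vd = 0.8340 × 120 = 100.1 L/h
At steady state Css = R₀ / CL = 133 / 100.1 = 1.329 mg/L

1.33 mg/L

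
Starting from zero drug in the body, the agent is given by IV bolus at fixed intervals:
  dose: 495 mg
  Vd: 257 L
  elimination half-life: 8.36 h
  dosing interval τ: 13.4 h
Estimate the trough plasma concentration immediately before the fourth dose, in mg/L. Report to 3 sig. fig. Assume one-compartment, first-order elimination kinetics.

0.912 mg/L

C₀ per dose = Dose / Vd = 495 / 257 = 1.926 mg/L
k = ln2 / t½ = 0.693147 / 8.36 = 0.08291 h⁻¹
Fraction remaining after one interval: r = e^(−kτ) = e^(−0.08291 × 13.4) = 0.3292
Before dose 4, 3 doses have been given (aged 1τ, 2τ, 3τ).
C_trough = C₀ × (r + r² + … + r^3) = C₀ × r(1−r^3)/(1−r)
        = 1.926 × 0.3292 × (1 − 0.03568) / (1 − 0.3292) = 0.9115 mg/L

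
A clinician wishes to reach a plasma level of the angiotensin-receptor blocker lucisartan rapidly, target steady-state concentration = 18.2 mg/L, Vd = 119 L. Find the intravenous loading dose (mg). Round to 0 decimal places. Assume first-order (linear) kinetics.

LD = Css × Vd = 18.2 × 119 = 2166 mg

2166 mg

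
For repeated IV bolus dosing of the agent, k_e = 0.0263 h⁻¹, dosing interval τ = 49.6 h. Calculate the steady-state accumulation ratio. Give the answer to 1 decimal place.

1.4

e^(−kτ) = e^(−0.02630 × 49.6) = 0.2713
Accumulation ratio R = 1 / (1 − e^(−kτ)) = 1 / (1 − 0.2713) = 1.372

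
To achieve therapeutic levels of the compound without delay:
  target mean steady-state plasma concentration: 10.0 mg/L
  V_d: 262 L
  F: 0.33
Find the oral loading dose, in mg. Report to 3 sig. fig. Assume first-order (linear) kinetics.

7940 mg

LD = Css × Vd / F = 10.0 × 262 / 0.33 = 7939 mg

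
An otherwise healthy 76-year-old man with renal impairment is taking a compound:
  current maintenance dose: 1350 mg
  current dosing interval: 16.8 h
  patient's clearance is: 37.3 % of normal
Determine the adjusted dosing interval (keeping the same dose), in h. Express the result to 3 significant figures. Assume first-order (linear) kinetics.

45.0 h

To keep the same average steady-state level, dosing rate must scale with clearance.
CL ratio = 37.3 / 100 = 0.3730
New interval (same dose) = 16.8 / 0.3730 = 45.04 h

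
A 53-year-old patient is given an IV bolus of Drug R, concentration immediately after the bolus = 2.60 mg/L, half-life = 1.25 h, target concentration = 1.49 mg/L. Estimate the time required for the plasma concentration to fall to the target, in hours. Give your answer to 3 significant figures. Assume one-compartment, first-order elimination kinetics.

k = ln2 / t½ = 0.693147 / 1.25 = 0.5545 h⁻¹
t = ln(C₀ / C) / k = ln(2.600 / 1.49) / 0.5545
  = ln(1.745) / 0.5545 = 0.5568 / 0.5545 = 1.004 h

1.00 h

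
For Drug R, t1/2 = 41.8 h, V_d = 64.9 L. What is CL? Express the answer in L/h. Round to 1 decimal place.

1.1 L/h

k = ln2 / t½ = 0.693147 / 41.8 = 0.01658 h⁻¹
CL = k × Vd = 0.01658 × 64.9 = 1.076 L/h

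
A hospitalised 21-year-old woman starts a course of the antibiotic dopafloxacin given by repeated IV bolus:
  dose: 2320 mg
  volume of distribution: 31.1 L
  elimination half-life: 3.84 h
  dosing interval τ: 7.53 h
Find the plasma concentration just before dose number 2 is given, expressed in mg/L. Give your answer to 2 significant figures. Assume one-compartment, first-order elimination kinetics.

C₀ per dose = Dose / Vd = 2320 / 31.1 = 74.60 mg/L
k = ln2 / t½ = 0.693147 / 3.84 = 0.1805 h⁻¹
Fraction remaining after one interval: r = e^(−kτ) = e^(−0.1805 × 7.53) = 0.2569
Before dose 2, 1 dose has been given (aged 1τ).
C_trough = C₀ × r = 74.60 × 0.2569 = 19.16 mg/L

19 mg/L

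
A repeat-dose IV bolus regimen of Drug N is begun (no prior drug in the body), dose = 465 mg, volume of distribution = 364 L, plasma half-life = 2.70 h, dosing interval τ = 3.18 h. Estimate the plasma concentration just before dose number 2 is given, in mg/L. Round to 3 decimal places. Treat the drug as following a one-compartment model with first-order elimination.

C₀ per dose = Dose / Vd = 465 / 364 = 1.277 mg/L
k = ln2 / t½ = 0.693147 / 2.70 = 0.2567 h⁻¹
Fraction remaining after one interval: r = e^(−kτ) = e^(−0.2567 × 3.18) = 0.4421
Before dose 2, 1 dose has been given (aged 1τ).
C_trough = C₀ × r = 1.277 × 0.4421 = 0.5646 mg/L

0.565 mg/L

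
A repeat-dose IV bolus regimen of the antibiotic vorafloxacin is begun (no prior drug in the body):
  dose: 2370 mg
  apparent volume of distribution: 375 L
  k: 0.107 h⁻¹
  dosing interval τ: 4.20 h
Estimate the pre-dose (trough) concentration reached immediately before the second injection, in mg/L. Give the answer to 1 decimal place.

4.0 mg/L

C₀ per dose = Dose / Vd = 2370 / 375 = 6.320 mg/L
Fraction remaining after one interval: r = e^(−kτ) = e^(−0.1070 × 4.20) = 0.6380
Before dose 2, 1 dose has been given (aged 1τ).
C_trough = C₀ × r = 6.320 × 0.6380 = 4.032 mg/L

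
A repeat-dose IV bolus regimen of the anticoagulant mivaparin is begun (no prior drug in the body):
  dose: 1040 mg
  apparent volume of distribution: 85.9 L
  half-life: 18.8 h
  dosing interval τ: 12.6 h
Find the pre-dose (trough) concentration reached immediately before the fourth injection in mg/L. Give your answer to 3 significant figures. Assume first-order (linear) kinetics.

15.4 mg/L

C₀ per dose = Dose / Vd = 1040 / 85.9 = 12.11 mg/L
k = ln2 / t½ = 0.693147 / 18.8 = 0.03687 h⁻¹
Fraction remaining after one interval: r = e^(−kτ) = e^(−0.03687 × 12.6) = 0.6284
Before dose 4, 3 doses have been given (aged 1τ, 2τ, 3τ).
C_trough = C₀ × (r + r² + … + r^3) = C₀ × r(1−r^3)/(1−r)
        = 12.11 × 0.6284 × (1 − 0.2481) / (1 − 0.6284) = 15.40 mg/L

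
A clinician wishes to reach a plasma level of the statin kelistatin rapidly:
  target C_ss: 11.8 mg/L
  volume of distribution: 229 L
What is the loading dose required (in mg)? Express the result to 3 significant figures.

LD = Css × Vd = 11.8 × 229 = 2702 mg

2700 mg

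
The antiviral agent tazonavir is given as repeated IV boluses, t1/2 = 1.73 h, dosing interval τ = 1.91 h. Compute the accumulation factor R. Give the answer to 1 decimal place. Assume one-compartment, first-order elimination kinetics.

k = ln2 / t½ = 0.693147 / 1.73 = 0.4007 h⁻¹
e^(−kτ) = e^(−0.4007 × 1.91) = 0.4652
Accumulation ratio R = 1 / (1 − e^(−kτ)) = 1 / (1 − 0.4652) = 1.870

1.9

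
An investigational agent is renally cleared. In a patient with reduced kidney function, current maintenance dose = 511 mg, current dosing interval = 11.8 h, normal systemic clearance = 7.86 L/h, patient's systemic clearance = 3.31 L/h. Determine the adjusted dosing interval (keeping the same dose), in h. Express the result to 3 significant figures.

To keep the same average steady-state level, dosing rate must scale with clearance.
CL ratio = 3.31 / 7.86 = 0.4211
New interval (same dose) = 11.8 / 0.4211 = 28.02 h

28.0 h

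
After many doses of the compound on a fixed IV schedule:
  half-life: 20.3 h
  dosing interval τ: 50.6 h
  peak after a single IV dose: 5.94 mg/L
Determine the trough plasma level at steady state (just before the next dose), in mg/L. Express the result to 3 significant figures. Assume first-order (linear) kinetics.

1.28 mg/L

k = ln2 / t½ = 0.693147 / 20.3 = 0.03415 h⁻¹
e^(−kτ) = e^(−0.03415 × 50.6) = 0.1776
Accumulation ratio R = 1 / (1 − e^(−kτ)) = 1 / (1 − 0.1776) = 1.216
Steady-state trough = C₀ × R × e^(−kτ) = 5.94 × 1.216 × 0.1776 = 1.283 mg/L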